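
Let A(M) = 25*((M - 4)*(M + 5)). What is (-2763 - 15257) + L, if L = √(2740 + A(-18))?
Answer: -18020 + √9890 ≈ -17921.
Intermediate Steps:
A(M) = 25*(-4 + M)*(5 + M) (A(M) = 25*((-4 + M)*(5 + M)) = 25*(-4 + M)*(5 + M))
L = √9890 (L = √(2740 + (-500 + 25*(-18) + 25*(-18)²)) = √(2740 + (-500 - 450 + 25*324)) = √(2740 + (-500 - 450 + 8100)) = √(2740 + 7150) = √9890 ≈ 99.448)
(-2763 - 15257) + L = (-2763 - 15257) + √9890 = -18020 + √9890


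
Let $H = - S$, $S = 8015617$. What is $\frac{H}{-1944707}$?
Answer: $\frac{8015617}{1944707} \approx 4.1218$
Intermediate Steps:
$H = -8015617$ ($H = \left(-1\right) 8015617 = -8015617$)
$\frac{H}{-1944707} = - \frac{8015617}{-1944707} = \left(-8015617\right) \left(- \frac{1}{1944707}\right) = \frac{8015617}{1944707}$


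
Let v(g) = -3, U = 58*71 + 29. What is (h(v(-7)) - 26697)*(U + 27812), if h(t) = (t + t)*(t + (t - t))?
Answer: -852634161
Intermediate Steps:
U = 4147 (U = 4118 + 29 = 4147)
h(t) = 2*t**2 (h(t) = (2*t)*(t + 0) = (2*t)*t = 2*t**2)
(h(v(-7)) - 26697)*(U + 27812) = (2*(-3)**2 - 26697)*(4147 + 27812) = (2*9 - 26697)*31959 = (18 - 26697)*31959 = -26679*31959 = -852634161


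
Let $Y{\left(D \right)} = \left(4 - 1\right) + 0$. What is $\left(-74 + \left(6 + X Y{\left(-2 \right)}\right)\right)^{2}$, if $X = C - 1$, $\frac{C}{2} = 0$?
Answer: $5041$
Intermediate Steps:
$C = 0$ ($C = 2 \cdot 0 = 0$)
$X = -1$ ($X = 0 - 1 = -1$)
$Y{\left(D \right)} = 3$ ($Y{\left(D \right)} = 3 + 0 = 3$)
$\left(-74 + \left(6 + X Y{\left(-2 \right)}\right)\right)^{2} = \left(-74 + \left(6 - 3\right)\right)^{2} = \left(-74 + 3\right)^{2} = \left(-71\right)^{2} = 5041$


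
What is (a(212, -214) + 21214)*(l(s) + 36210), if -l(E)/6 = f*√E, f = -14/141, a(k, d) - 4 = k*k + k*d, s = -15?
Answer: 752950740 + 582232*I*√15/47 ≈ 7.5295e+8 + 47978.0*I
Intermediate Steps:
a(k, d) = 4 + k² + d*k (a(k, d) = 4 + (k*k + k*d) = 4 + (k² + d*k) = 4 + k² + d*k)
f = -14/141 (f = -14*1/141 = -14/141 ≈ -0.099291)
l(E) = 28*√E/47 (l(E) = -(-28)*√E/47 = 28*√E/47)
(a(212, -214) + 21214)*(l(s) + 36210) = ((4 + 212² - 214*212) + 21214)*(28*√(-15)/47 + 36210) = ((4 + 44944 - 45368) + 21214)*(28*(I*√15)/47 + 36210) = (-420 + 21214)*(28*I*√15/47 + 36210) = 20794*(36210 + 28*I*√15/47) = 752950740 + 582232*I*√15/47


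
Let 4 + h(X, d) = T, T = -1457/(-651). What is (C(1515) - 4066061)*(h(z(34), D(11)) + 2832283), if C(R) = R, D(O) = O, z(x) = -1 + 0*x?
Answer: -241750684920676/21 ≈ -1.1512e+13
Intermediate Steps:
z(x) = -1 (z(x) = -1 + 0 = -1)
T = 47/21 (T = -1457*(-1/651) = 47/21 ≈ 2.2381)
h(X, d) = -37/21 (h(X, d) = -4 + 47/21 = -37/21)
(C(1515) - 4066061)*(h(z(34), D(11)) + 2832283) = (1515 - 4066061)*(-37/21 + 2832283) = -4064546*59477906/21 = -241750684920676/21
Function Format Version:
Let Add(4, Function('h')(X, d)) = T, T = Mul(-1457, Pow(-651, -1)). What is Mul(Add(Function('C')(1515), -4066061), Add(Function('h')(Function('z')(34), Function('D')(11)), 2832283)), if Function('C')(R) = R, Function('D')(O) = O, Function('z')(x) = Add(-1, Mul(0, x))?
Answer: Rational(-241750684920676, 21) ≈ -1.1512e+13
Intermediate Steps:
Function('z')(x) = -1 (Function('z')(x) = Add(-1, 0) = -1)
T = Rational(47, 21) (T = Mul(-1457, Rational(-1, 651)) = Rational(47, 21) ≈ 2.2381)
Function('h')(X, d) = Rational(-37, 21) (Function('h')(X, d) = Add(-4, Rational(47, 21)) = Rational(-37, 21))
Mul(Add(Function('C')(1515), -4066061), Add(Function('h')(Function('z')(34), Function('D')(11)), 2832283)) = Mul(Add(1515, -4066061), Add(Rational(-37, 21), 2832283)) = Mul(-4064546, Rational(59477906, 21)) = Rational(-241750684920676, 21)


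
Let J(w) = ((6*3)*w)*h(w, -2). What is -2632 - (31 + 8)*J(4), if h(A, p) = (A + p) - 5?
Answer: 5792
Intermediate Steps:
h(A, p) = -5 + A + p
J(w) = 18*w*(-7 + w) (J(w) = ((6*3)*w)*(-5 + w - 2) = (18*w)*(-7 + w) = 18*w*(-7 + w))
-2632 - (31 + 8)*J(4) = -2632 - (31 + 8)*18*4*(-7 + 4) = -2632 - 39*18*4*(-3) = -2632 - 39*(-216) = -2632 - 1*(-8424) = -2632 + 8424 = 5792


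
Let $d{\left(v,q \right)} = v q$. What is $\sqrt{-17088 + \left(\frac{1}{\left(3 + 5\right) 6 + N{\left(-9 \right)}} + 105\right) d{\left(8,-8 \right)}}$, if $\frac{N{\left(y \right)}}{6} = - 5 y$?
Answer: $\frac{4 i \sqrt{37618446}}{159} \approx 154.3 i$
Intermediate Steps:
$N{\left(y \right)} = - 30 y$ ($N{\left(y \right)} = 6 \left(- 5 y\right) = - 30 y$)
$d{\left(v,q \right)} = q v$
$\sqrt{-17088 + \left(\frac{1}{\left(3 + 5\right) 6 + N{\left(-9 \right)}} + 105\right) d{\left(8,-8 \right)}} = \sqrt{-17088 + \left(\frac{1}{\left(3 + 5\right) 6 - -270} + 105\right) \left(\left(-8\right) 8\right)} = \sqrt{-17088 + \left(\frac{1}{8 \cdot 6 + 270} + 105\right) \left(-64\right)} = \sqrt{-17088 + \left(\frac{1}{48 + 270} + 105\right) \left(-64\right)} = \sqrt{-17088 + \left(\frac{1}{318} + 105\right) \left(-64\right)} = \sqrt{-17088 + \frac{33391}{318} \left(-64\right)} = \sqrt{-17088 - \frac{1068512}{159}} = \sqrt{- \frac{3785504}{159}} = \frac{4 i \sqrt{37618446}}{159}$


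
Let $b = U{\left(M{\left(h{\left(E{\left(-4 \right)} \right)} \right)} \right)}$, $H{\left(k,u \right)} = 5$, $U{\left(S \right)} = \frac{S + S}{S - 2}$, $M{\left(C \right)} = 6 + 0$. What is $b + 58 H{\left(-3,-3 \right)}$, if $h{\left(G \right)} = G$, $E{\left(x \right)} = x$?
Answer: $293$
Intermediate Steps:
$M{\left(C \right)} = 6$
$U{\left(S \right)} = \frac{2 S}{-2 + S}$
$b = 3$ ($b = 2 \cdot 6 \frac{1}{-2 + 6} = 2 \cdot 6 \cdot \frac{1}{4} = 3$)
$b + 58 H{\left(-3,-3 \right)} = 3 + 58 \cdot 5 = 3 + 290 = 293$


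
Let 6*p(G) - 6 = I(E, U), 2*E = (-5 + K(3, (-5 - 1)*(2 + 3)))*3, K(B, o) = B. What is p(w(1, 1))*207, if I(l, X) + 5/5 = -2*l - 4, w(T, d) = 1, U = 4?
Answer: 483/2 ≈ 241.50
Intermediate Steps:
E = -3 (E = ((-5 + 3)*3)/2 = (-2*3)/2 = (1/2)*(-6) = -3)
I(l, X) = -5 - 2*l (I(l, X) = -1 + (-2*l - 4) = -1 + (-4 - 2*l) = -5 - 2*l)
p(G) = 7/6 (p(G) = 1 + (-5 - 2*(-3))/6 = 1 + (-5 + 6)/6 = 1 + (1/6)*1 = 1 + 1/6 = 7/6)
p(w(1, 1))*207 = (7/6)*207 = 483/2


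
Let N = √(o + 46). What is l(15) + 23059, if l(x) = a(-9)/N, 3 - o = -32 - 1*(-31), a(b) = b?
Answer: 23059 - 9*√2/10 ≈ 23058.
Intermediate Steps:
o = 4 (o = 3 - (-32 - 1*(-31)) = 3 - (-32 + 31) = 3 - 1*(-1) = 3 + 1 = 4)
N = 5*√2 (N = √(4 + 46) = √50 = 5*√2 ≈ 7.0711)
l(x) = -9*√2/10
l(15) + 23059 = -9*√2/10 + 23059 = 23059 - 9*√2/10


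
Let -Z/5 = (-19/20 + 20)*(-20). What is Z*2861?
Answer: 5450205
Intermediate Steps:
Z = 1905 (Z = -5*(-19/20 + 20)*(-20) = -381*(-20)/4 = -5*(-381) = 1905)
Z*2861 = 1905*2861 = 5450205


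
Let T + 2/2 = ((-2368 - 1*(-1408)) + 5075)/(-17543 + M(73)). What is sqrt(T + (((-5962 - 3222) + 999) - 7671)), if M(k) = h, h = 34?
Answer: 2*I*sqrt(1215318634738)/17509 ≈ 125.93*I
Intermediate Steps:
M(k) = 34
T = -21624/17509 (T = -1 + ((-2368 - 1*(-1408)) + 5075)/(-17543 + 34) = -1 + ((-2368 + 1408) + 5075)/(-17509) = -1 + (-960 + 5075)*(-1/17509) = -1 + 4115*(-1/17509) = -1 - 4115/17509 = -21624/17509 ≈ -1.2350)
sqrt(T + (((-5962 - 3222) + 999) - 7671)) = sqrt(-21624/17509 + (((-5962 - 3222) + 999) - 7671)) = sqrt(-21624/17509 + ((-9184 + 999) - 7671)) = sqrt(-21624/17509 + (-8185 - 7671)) = sqrt(-21624/17509 - 15856) = sqrt(-277644328/17509) = 2*I*sqrt(1215318634738)/17509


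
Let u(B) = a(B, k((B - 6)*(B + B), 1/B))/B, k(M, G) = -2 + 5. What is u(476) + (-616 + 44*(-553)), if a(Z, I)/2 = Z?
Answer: -24946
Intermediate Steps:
k(M, G) = 3
a(Z, I) = 2*Z
u(B) = 2 (u(B) = (2*B)/B = 2)
u(476) + (-616 + 44*(-553)) = 2 + (-616 + 44*(-553)) = 2 + (-616 - 24332) = 2 - 24948 = -24946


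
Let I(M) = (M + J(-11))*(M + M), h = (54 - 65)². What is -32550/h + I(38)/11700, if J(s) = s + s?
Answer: -95171966/353925 ≈ -268.90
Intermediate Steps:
J(s) = 2*s
h = 121 (h = (-11)² = 121)
I(M) = 2*M*(-22 + M) (I(M) = (M + 2*(-11))*(M + M) = (M - 22)*(2*M) = (-22 + M)*(2*M) = 2*M*(-22 + M))
-32550/h + I(38)/11700 = -32550/121 + (2*38*(-22 + 38))/11700 = -32550*1/121 + (2*38*16)*(1/11700) = -32550/121 + 1216*(1/11700) = -32550/121 + 304/2925 = -95171966/353925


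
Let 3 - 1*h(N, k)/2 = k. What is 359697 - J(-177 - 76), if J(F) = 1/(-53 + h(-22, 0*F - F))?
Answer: 198912442/553 ≈ 3.5970e+5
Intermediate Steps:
h(N, k) = 6 - 2*k
J(F) = 1/(-47 + 2*F) (J(F) = 1/(-53 + (6 - 2*(0*F - F))) = 1/(-53 + (6 - 2*(0 - F))) = 1/(-53 + (6 - (-2)*F)) = 1/(-53 + (6 + 2*F)) = 1/(-47 + 2*F))
359697 - J(-177 - 76) = 359697 - 1/(-47 + 2*(-177 - 76)) = 359697 - 1/(-47 + 2*(-253)) = 359697 - 1/(-47 - 506) = 359697 - 1/(-553) = 359697 - 1*(-1/553) = 359697 + 1/553 = 198912442/553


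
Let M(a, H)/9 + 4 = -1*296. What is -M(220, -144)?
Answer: 2700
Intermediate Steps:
M(a, H) = -2700 (M(a, H) = -36 + 9*(-1*296) = -36 + 9*(-296) = -36 - 2664 = -2700)
-M(220, -144) = -1*(-2700) = 2700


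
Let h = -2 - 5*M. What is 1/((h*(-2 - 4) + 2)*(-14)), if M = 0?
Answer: -1/196 ≈ -0.0051020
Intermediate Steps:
h = -2 (h = -2 - 5*0 = -2 + 0 = -2)
1/((h*(-2 - 4) + 2)*(-14)) = 1/((-2*(-2 - 4) + 2)*(-14)) = 1/((-2*(-6) + 2)*(-14)) = 1/((12 + 2)*(-14)) = 1/(14*(-14)) = 1/(-196) = -1/196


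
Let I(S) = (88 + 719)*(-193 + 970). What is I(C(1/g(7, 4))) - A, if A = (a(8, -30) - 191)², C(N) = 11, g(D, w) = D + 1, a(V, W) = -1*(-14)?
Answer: 595710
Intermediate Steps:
a(V, W) = 14
g(D, w) = 1 + D
A = 31329 (A = (14 - 191)² = (-177)² = 31329)
I(S) = 627039 (I(S) = 807*777 = 627039)
I(C(1/g(7, 4))) - A = 627039 - 1*31329 = 627039 - 31329 = 595710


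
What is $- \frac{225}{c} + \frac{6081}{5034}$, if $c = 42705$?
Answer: $\frac{1915233}{1592422} \approx 1.2027$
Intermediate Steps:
$- \frac{225}{c} + \frac{6081}{5034} = - \frac{225}{42705} + \frac{6081}{5034} = \left(-225\right) \frac{1}{42705} + 6081 \cdot \frac{1}{5034} = - \frac{5}{949} + \frac{2027}{1678} = \frac{1915233}{1592422}$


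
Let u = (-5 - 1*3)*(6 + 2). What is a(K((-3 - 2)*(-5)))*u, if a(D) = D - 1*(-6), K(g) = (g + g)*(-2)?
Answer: 6016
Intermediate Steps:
K(g) = -4*g (K(g) = (2*g)*(-2) = -4*g)
a(D) = 6 + D (a(D) = D + 6 = 6 + D)
u = -64 (u = (-5 - 3)*8 = -8*8 = -64)
a(K((-3 - 2)*(-5)))*u = (6 - 4*(-3 - 2)*(-5))*(-64) = (6 - (-20)*(-5))*(-64) = (6 - 4*25)*(-64) = (6 - 100)*(-64) = -94*(-64) = 6016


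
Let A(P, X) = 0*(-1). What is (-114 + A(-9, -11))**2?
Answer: 12996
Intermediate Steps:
A(P, X) = 0
(-114 + A(-9, -11))**2 = (-114 + 0)**2 = (-114)**2 = 12996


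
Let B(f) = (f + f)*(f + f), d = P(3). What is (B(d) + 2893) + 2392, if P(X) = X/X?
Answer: 5289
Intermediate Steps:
P(X) = 1
d = 1
B(f) = 4*f² (B(f) = (2*f)*(2*f) = 4*f²)
(B(d) + 2893) + 2392 = (4*1² + 2893) + 2392 = (4*1 + 2893) + 2392 = (4 + 2893) + 2392 = 2897 + 2392 = 5289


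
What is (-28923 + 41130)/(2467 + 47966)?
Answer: 4069/16811 ≈ 0.24204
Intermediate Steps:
(-28923 + 41130)/(2467 + 47966) = 12207/50433 = 12207*(1/50433) = 4069/16811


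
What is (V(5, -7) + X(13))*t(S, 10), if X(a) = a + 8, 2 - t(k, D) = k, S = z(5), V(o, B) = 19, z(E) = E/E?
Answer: 40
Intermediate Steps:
z(E) = 1
S = 1
t(k, D) = 2 - k
X(a) = 8 + a
(V(5, -7) + X(13))*t(S, 10) = (19 + (8 + 13))*(2 - 1*1) = (19 + 21)*(2 - 1) = 40*1 = 40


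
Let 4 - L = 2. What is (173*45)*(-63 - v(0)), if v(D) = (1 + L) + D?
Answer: -513810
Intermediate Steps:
L = 2 (L = 4 - 1*2 = 4 - 2 = 2)
v(D) = 3 + D (v(D) = (1 + 2) + D = 3 + D)
(173*45)*(-63 - v(0)) = (173*45)*(-63 - (3 + 0)) = 7785*(-63 - 1*3) = 7785*(-63 - 3) = 7785*(-66) = -513810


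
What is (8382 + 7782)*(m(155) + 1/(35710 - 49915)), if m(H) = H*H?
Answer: 1838790368112/4735 ≈ 3.8834e+8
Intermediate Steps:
m(H) = H²
(8382 + 7782)*(m(155) + 1/(35710 - 49915)) = (8382 + 7782)*(155² + 1/(35710 - 49915)) = 16164*(24025 + 1/(-14205)) = 16164*(24025 - 1/14205) = 16164*(341275124/14205) = 1838790368112/4735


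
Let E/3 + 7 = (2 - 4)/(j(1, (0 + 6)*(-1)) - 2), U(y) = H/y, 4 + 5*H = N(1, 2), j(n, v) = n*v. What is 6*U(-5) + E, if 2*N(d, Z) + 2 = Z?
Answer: -1929/100 ≈ -19.290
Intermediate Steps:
N(d, Z) = -1 + Z/2
H = -⅘ (H = -⅘ + (-1 + (½)*2)/5 = -⅘ + (-1 + 1)/5 = -⅘ + (⅕)*0 = -⅘ + 0 = -⅘ ≈ -0.80000)
U(y) = -4/(5*y)
E = -81/4 (E = -21 + 3*((2 - 4)/(1*((0 + 6)*(-1)) - 2)) = -21 + 3*(-2/(1*(6*(-1)) - 2)) = -21 + 3*(-2/(1*(-6) - 2)) = -21 + 3*(-2/(-6 - 2)) = -21 + 3*(-2/(-8)) = -21 + 3*(-2*(-⅛)) = -21 + 3*(¼) = -21 + ¾ = -81/4 ≈ -20.250)
6*U(-5) + E = 6*(-⅘/(-5)) - 81/4 = 6*(-⅘*(-⅕)) - 81/4 = 6*(4/25) - 81/4 = 24/25 - 81/4 = -1929/100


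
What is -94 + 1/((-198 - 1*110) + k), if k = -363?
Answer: -63075/671 ≈ -94.001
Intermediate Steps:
-94 + 1/((-198 - 1*110) + k) = -94 + 1/((-198 - 1*110) - 363) = -94 + 1/((-198 - 110) - 363) = -94 + 1/(-308 - 363) = -94 + 1/(-671) = -94 - 1/671 = -63075/671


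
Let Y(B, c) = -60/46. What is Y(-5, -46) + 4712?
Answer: 108346/23 ≈ 4710.7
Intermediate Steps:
Y(B, c) = -30/23 (Y(B, c) = -60*1/46 = -30/23)
Y(-5, -46) + 4712 = -30/23 + 4712 = 108346/23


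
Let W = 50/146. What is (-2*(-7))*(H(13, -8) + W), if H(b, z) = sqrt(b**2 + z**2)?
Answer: 350/73 + 14*sqrt(233) ≈ 218.50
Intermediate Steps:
W = 25/73 (W = 50*(1/146) = 25/73 ≈ 0.34247)
(-2*(-7))*(H(13, -8) + W) = (-2*(-7))*(sqrt(13**2 + (-8)**2) + 25/73) = 14*(sqrt(169 + 64) + 25/73) = 14*(sqrt(233) + 25/73) = 14*(25/73 + sqrt(233)) = 350/73 + 14*sqrt(233)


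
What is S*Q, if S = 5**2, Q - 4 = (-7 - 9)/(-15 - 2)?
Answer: 2100/17 ≈ 123.53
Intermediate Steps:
Q = 84/17 (Q = 4 + (-7 - 9)/(-15 - 2) = 4 - 16/(-17) = 4 - 16*(-1/17) = 4 + 16/17 = 84/17 ≈ 4.9412)
S = 25
S*Q = 25*(84/17) = 2100/17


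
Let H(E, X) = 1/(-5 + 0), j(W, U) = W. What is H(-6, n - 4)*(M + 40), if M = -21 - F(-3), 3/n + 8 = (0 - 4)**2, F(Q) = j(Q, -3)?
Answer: -22/5 ≈ -4.4000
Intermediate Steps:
F(Q) = Q
n = 3/8 (n = 3/(-8 + (0 - 4)**2) = 3/(-8 + (-4)**2) = 3/(-8 + 16) = 3/8 ≈ 0.37500)
H(E, X) = -1/5 (H(E, X) = 1/(-5) = -1/5)
M = -18 (M = -21 - 1*(-3) = -21 + 3 = -18)
H(-6, n - 4)*(M + 40) = -(-18 + 40)/5 = -1/5*22 = -22/5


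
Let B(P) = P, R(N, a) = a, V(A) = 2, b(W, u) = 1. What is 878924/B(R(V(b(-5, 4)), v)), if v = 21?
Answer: 878924/21 ≈ 41854.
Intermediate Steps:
878924/B(R(V(b(-5, 4)), v)) = 878924/21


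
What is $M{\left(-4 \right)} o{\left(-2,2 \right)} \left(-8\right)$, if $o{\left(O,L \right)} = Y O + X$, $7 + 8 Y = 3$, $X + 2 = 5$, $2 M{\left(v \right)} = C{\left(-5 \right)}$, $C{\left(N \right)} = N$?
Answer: $80$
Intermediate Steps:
$M{\left(v \right)} = - \frac{5}{2}$ ($M{\left(v \right)} = \frac{1}{2} \left(-5\right) = - \frac{5}{2}$)
$X = 3$ ($X = -2 + 5 = 3$)
$Y = - \frac{1}{2}$ ($Y = - \frac{7}{8} + \frac{1}{8} \cdot 3 = - \frac{7}{8} + \frac{3}{8} = - \frac{1}{2} \approx -0.5$)
$o{\left(O,L \right)} = 3 - \frac{O}{2}$ ($o{\left(O,L \right)} = - \frac{O}{2} + 3 = 3 - \frac{O}{2}$)
$M{\left(-4 \right)} o{\left(-2,2 \right)} \left(-8\right) = - \frac{5 \left(3 - -1\right)}{2} \left(-8\right) = - \frac{5 \left(3 + 1\right)}{2} \left(-8\right) = \left(- \frac{5}{2}\right) 4 \left(-8\right) = \left(-10\right) \left(-8\right) = 80$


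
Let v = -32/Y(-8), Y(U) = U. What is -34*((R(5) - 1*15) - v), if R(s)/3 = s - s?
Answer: 646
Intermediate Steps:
R(s) = 0 (R(s) = 3*(s - s) = 3*0 = 0)
v = 4 (v = -32/(-8) = -32*(-⅛) = 4)
-34*((R(5) - 1*15) - v) = -34*((0 - 1*15) - 1*4) = -34*((0 - 15) - 4) = -34*(-15 - 4) = -34*(-19) = 646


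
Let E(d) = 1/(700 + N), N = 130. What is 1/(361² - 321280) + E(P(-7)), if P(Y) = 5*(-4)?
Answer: 190129/158495970 ≈ 0.0011996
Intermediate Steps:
P(Y) = -20
E(d) = 1/830 (E(d) = 1/(700 + 130) = 1/830)
1/(361² - 321280) + E(P(-7)) = 1/(361² - 321280) + 1/830 = 1/(130321 - 321280) + 1/830 = 1/(-190959) + 1/830 = -1/190959 + 1/830 = 190129/158495970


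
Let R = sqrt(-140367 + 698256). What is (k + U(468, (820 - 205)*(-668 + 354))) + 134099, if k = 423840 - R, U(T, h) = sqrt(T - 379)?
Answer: 557939 + sqrt(89) - sqrt(557889) ≈ 5.5720e+5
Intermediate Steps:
R = sqrt(557889) ≈ 746.92
U(T, h) = sqrt(-379 + T)
k = 423840 - sqrt(557889) ≈ 4.2309e+5
(k + U(468, (820 - 205)*(-668 + 354))) + 134099 = ((423840 - sqrt(557889)) + sqrt(-379 + 468)) + 134099 = ((423840 - sqrt(557889)) + sqrt(89)) + 134099 = (423840 + sqrt(89) - sqrt(557889)) + 134099 = 557939 + sqrt(89) - sqrt(557889)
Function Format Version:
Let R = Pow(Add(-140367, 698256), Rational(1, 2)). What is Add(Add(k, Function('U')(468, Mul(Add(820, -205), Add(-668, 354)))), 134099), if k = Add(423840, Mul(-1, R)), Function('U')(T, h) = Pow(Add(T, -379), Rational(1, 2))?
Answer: Add(557939, Pow(89, Rational(1, 2)), Mul(-1, Pow(557889, Rational(1, 2)))) ≈ 5.5720e+5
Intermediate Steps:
R = Pow(557889, Rational(1, 2)) ≈ 746.92
Function('U')(T, h) = Pow(Add(-379, T), Rational(1, 2))
k = Add(423840, Mul(-1, Pow(557889, Rational(1, 2)))) ≈ 4.2309e+5
Add(Add(k, Function('U')(468, Mul(Add(820, -205), Add(-668, 354)))), 134099) = Add(Add(Add(423840, Mul(-1, Pow(557889, Rational(1, 2)))), Pow(Add(-379, 468), Rational(1, 2))), 134099) = Add(Add(Add(423840, Mul(-1, Pow(557889, Rational(1, 2)))), Pow(89, Rational(1, 2))), 134099) = Add(Add(423840, Pow(89, Rational(1, 2)), Mul(-1, Pow(557889, Rational(1, 2)))), 134099) = Add(557939, Pow(89, Rational(1, 2)), Mul(-1, Pow(557889, Rational(1, 2))))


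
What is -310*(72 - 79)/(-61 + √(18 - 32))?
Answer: -26474/747 - 434*I*√14/747 ≈ -35.44 - 2.1739*I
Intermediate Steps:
-310*(72 - 79)/(-61 + √(18 - 32)) = -(-2170)/(-61 + √(-14)) = -(-2170)/(-61 + I*√14) = 2170/(-61 + I*√14)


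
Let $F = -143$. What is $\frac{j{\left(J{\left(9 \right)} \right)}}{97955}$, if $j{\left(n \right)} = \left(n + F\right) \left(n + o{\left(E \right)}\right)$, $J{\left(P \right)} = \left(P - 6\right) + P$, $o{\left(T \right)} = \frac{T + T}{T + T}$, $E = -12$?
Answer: $- \frac{131}{7535} \approx -0.017386$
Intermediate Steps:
$o{\left(T \right)} = 1$ ($o{\left(T \right)} = \frac{2 T}{2 T} = 2 T \frac{1}{2 T} = 1$)
$J{\left(P \right)} = -6 + 2 P$ ($J{\left(P \right)} = \left(-6 + P\right) + P = -6 + 2 P$)
$j{\left(n \right)} = \left(1 + n\right) \left(-143 + n\right)$ ($j{\left(n \right)} = \left(n - 143\right) \left(n + 1\right) = \left(-143 + n\right) \left(1 + n\right) = \left(1 + n\right) \left(-143 + n\right)$)
$\frac{j{\left(J{\left(9 \right)} \right)}}{97955} = \frac{-143 + \left(-6 + 2 \cdot 9\right)^{2} - 142 \left(-6 + 2 \cdot 9\right)}{97955} = \left(-143 + \left(-6 + 18\right)^{2} - 142 \left(-6 + 18\right)\right) \frac{1}{97955} = \left(-143 + 12^{2} - 1704\right) \frac{1}{97955} = \left(-143 + 144 - 1704\right) \frac{1}{97955} = \left(-1703\right) \frac{1}{97955} = - \frac{131}{7535}$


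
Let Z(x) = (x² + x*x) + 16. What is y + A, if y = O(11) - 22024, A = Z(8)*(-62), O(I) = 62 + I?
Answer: -30879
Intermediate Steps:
Z(x) = 16 + 2*x² (Z(x) = (x² + x²) + 16 = 2*x² + 16 = 16 + 2*x²)
A = -8928 (A = (16 + 2*8²)*(-62) = (16 + 2*64)*(-62) = (16 + 128)*(-62) = 144*(-62) = -8928)
y = -21951 (y = (62 + 11) - 22024 = 73 - 22024 = -21951)
y + A = -21951 - 8928 = -30879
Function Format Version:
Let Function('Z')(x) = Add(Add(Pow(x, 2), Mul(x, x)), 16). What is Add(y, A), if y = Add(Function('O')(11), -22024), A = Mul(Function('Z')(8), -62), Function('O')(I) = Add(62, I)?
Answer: -30879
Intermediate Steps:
Function('Z')(x) = Add(16, Mul(2, Pow(x, 2))) (Function('Z')(x) = Add(Add(Pow(x, 2), Pow(x, 2)), 16) = Add(Mul(2, Pow(x, 2)), 16) = Add(16, Mul(2, Pow(x, 2))))
A = -8928 (A = Mul(Add(16, Mul(2, Pow(8, 2))), -62) = Mul(Add(16, Mul(2, 64)), -62) = Mul(Add(16, 128), -62) = Mul(144, -62) = -8928)
y = -21951 (y = Add(Add(62, 11), -22024) = Add(73, -22024) = -21951)
Add(y, A) = Add(-21951, -8928) = -30879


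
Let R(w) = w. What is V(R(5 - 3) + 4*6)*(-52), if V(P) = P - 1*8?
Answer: -936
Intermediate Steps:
V(P) = -8 + P (V(P) = P - 8 = -8 + P)
V(R(5 - 3) + 4*6)*(-52) = (-8 + ((5 - 3) + 4*6))*(-52) = (-8 + (2 + 24))*(-52) = (-8 + 26)*(-52) = 18*(-52) = -936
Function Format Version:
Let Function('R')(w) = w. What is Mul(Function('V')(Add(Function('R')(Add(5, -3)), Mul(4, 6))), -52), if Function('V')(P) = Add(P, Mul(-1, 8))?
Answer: -936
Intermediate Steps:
Function('V')(P) = Add(-8, P) (Function('V')(P) = Add(P, -8) = Add(-8, P))
Mul(Function('V')(Add(Function('R')(Add(5, -3)), Mul(4, 6))), -52) = Mul(Add(-8, Add(Add(5, -3), Mul(4, 6))), -52) = Mul(Add(-8, Add(2, 24)), -52) = Mul(Add(-8, 26), -52) = Mul(18, -52) = -936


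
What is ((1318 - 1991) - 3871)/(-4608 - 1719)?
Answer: 4544/6327 ≈ 0.71819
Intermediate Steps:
((1318 - 1991) - 3871)/(-4608 - 1719) = (-673 - 3871)/(-6327) = -4544*(-1/6327) = 4544/6327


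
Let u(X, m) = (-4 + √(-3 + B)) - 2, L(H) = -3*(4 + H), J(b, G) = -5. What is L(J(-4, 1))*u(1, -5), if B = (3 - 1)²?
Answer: -15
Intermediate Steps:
B = 4 (B = 2² = 4)
L(H) = -12 - 3*H
u(X, m) = -5 (u(X, m) = (-4 + √(-3 + 4)) - 2 = (-4 + √1) - 2 = (-4 + 1) - 2 = -3 - 2 = -5)
L(J(-4, 1))*u(1, -5) = (-12 - 3*(-5))*(-5) = (-12 + 15)*(-5) = 3*(-5) = -15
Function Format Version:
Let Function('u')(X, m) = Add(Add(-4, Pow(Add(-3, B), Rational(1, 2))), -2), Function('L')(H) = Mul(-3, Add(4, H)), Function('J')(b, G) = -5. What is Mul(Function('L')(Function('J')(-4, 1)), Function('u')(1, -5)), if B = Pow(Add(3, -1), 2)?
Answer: -15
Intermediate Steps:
B = 4 (B = Pow(2, 2) = 4)
Function('L')(H) = Add(-12, Mul(-3, H))
Function('u')(X, m) = -5 (Function('u')(X, m) = Add(Add(-4, Pow(Add(-3, 4), Rational(1, 2))), -2) = Add(Add(-4, Pow(1, Rational(1, 2))), -2) = Add(Add(-4, 1), -2) = Add(-3, -2) = -5)
Mul(Function('L')(Function('J')(-4, 1)), Function('u')(1, -5)) = Mul(Add(-12, Mul(-3, -5)), -5) = Mul(Add(-12, 15), -5) = Mul(3, -5) = -15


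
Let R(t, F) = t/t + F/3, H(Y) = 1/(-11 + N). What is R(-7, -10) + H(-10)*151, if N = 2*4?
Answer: -158/3 ≈ -52.667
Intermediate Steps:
N = 8
H(Y) = -⅓ (H(Y) = 1/(-11 + 8) = 1/(-3) = -⅓)
R(t, F) = 1 + F/3 (R(t, F) = 1 + F*(⅓) = 1 + F/3)
R(-7, -10) + H(-10)*151 = (1 + (⅓)*(-10)) - ⅓*151 = (1 - 10/3) - 151/3 = -7/3 - 151/3 = -158/3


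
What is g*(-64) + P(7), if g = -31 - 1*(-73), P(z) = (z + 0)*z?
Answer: -2639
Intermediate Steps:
P(z) = z² (P(z) = z*z = z²)
g = 42 (g = -31 + 73 = 42)
g*(-64) + P(7) = 42*(-64) + 7² = -2688 + 49 = -2639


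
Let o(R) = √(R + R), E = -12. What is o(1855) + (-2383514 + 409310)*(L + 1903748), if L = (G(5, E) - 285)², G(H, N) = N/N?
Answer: -3917618314416 + √3710 ≈ -3.9176e+12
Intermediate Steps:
G(H, N) = 1
o(R) = √2*√R (o(R) = √(2*R) = √2*√R)
L = 80656 (L = (1 - 285)² = (-284)² = 80656)
o(1855) + (-2383514 + 409310)*(L + 1903748) = √2*√1855 + (-2383514 + 409310)*(80656 + 1903748) = √3710 - 1974204*1984404 = √3710 - 3917618314416 = -3917618314416 + √3710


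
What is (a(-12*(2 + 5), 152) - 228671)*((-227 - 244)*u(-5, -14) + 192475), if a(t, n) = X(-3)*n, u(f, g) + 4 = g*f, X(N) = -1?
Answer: -36929515147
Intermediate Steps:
u(f, g) = -4 + f*g (u(f, g) = -4 + g*f = -4 + f*g)
a(t, n) = -n
(a(-12*(2 + 5), 152) - 228671)*((-227 - 244)*u(-5, -14) + 192475) = (-1*152 - 228671)*((-227 - 244)*(-4 - 5*(-14)) + 192475) = (-152 - 228671)*(-471*(-4 + 70) + 192475) = -228823*(-471*66 + 192475) = -228823*(-31086 + 192475) = -228823*161389 = -36929515147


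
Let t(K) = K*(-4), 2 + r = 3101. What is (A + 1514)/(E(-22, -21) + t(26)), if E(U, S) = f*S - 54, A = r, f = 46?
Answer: -4613/1124 ≈ -4.1041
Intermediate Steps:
r = 3099 (r = -2 + 3101 = 3099)
t(K) = -4*K
A = 3099
E(U, S) = -54 + 46*S (E(U, S) = 46*S - 54 = -54 + 46*S)
(A + 1514)/(E(-22, -21) + t(26)) = (3099 + 1514)/((-54 + 46*(-21)) - 4*26) = 4613/((-54 - 966) - 104) = 4613/(-1020 - 104) = 4613/(-1124) = 4613*(-1/1124) = -4613/1124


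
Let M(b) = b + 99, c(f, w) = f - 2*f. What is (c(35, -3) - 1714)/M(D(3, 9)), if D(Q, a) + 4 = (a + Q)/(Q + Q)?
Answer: -1749/97 ≈ -18.031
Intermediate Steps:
c(f, w) = -f
D(Q, a) = -4 + (Q + a)/(2*Q) (D(Q, a) = -4 + (a + Q)/(Q + Q) = -4 + (Q + a)/((2*Q)) = -4 + (Q + a)*(1/(2*Q)) = -4 + (Q + a)/(2*Q))
M(b) = 99 + b
(c(35, -3) - 1714)/M(D(3, 9)) = (-1*35 - 1714)/(99 + (½)*(9 - 7*3)/3) = (-35 - 1714)/(99 + (½)*(⅓)*(9 - 21)) = -1749/(99 + (½)*(⅓)*(-12)) = -1749/(99 - 2) = -1749/97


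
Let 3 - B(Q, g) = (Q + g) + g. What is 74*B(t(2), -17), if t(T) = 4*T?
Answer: 2146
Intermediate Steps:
B(Q, g) = 3 - Q - 2*g (B(Q, g) = 3 - ((Q + g) + g) = 3 - (Q + 2*g) = 3 + (-Q - 2*g) = 3 - Q - 2*g)
74*B(t(2), -17) = 74*(3 - 4*2 - 2*(-17)) = 74*(3 - 1*8 + 34) = 74*(3 - 8 + 34) = 74*29 = 2146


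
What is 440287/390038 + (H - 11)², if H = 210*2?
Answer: 65246386965/390038 ≈ 1.6728e+5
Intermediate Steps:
H = 420
440287/390038 + (H - 11)² = 440287/390038 + (420 - 11)² = 440287*(1/390038) + 409² = 440287/390038 + 167281 = 65246386965/390038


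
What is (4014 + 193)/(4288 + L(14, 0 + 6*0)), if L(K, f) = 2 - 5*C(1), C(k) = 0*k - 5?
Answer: 4207/4315 ≈ 0.97497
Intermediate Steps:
C(k) = -5 (C(k) = 0 - 5 = -5)
L(K, f) = 27 (L(K, f) = 2 - 5*(-5) = 2 + 25 = 27)
(4014 + 193)/(4288 + L(14, 0 + 6*0)) = (4014 + 193)/(4288 + 27) = 4207/4315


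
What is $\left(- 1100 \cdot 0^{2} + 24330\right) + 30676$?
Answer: $55006$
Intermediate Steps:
$\left(- 1100 \cdot 0^{2} + 24330\right) + 30676 = \left(\left(-1100\right) 0 + 24330\right) + 30676 = \left(0 + 24330\right) + 30676 = 24330 + 30676 = 55006$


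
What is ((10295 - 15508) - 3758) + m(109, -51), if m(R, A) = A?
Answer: -9022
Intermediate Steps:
((10295 - 15508) - 3758) + m(109, -51) = ((10295 - 15508) - 3758) - 51 = (-5213 - 3758) - 51 = -8971 - 51 = -9022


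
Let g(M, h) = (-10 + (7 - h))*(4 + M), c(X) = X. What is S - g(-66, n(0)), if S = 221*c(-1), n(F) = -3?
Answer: -221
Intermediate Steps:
g(M, h) = (-3 - h)*(4 + M)
S = -221 (S = 221*(-1) = -221)
S - g(-66, n(0)) = -221 - (-12 - 4*(-3) - 3*(-66) - 1*(-66)*(-3)) = -221 - (-12 + 12 + 198 - 198) = -221 - 1*0 = -221 + 0 = -221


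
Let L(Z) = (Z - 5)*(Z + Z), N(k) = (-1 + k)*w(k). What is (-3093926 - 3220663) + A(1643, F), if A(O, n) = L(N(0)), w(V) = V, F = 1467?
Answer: -6314589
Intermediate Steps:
N(k) = k*(-1 + k) (N(k) = (-1 + k)*k = k*(-1 + k))
L(Z) = 2*Z*(-5 + Z) (L(Z) = (-5 + Z)*(2*Z) = 2*Z*(-5 + Z))
A(O, n) = 0 (A(O, n) = 2*(0*(-1 + 0))*(-5 + 0*(-1 + 0)) = 2*(0*(-1))*(-5 + 0*(-1)) = 2*0*(-5 + 0) = 2*0*(-5) = 0)
(-3093926 - 3220663) + A(1643, F) = (-3093926 - 3220663) + 0 = -6314589 + 0 = -6314589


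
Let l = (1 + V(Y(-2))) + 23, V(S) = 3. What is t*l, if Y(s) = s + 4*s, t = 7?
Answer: 189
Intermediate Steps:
Y(s) = 5*s
l = 27 (l = (1 + 3) + 23 = 4 + 23 = 27)
t*l = 7*27 = 189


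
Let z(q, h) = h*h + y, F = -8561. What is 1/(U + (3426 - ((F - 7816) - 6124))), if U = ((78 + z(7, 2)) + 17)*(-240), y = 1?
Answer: 1/1927 ≈ 0.00051894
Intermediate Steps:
z(q, h) = 1 + h**2 (z(q, h) = h*h + 1 = h**2 + 1 = 1 + h**2)
U = -24000 (U = ((78 + (1 + 2**2)) + 17)*(-240) = ((78 + (1 + 4)) + 17)*(-240) = ((78 + 5) + 17)*(-240) = (83 + 17)*(-240) = 100*(-240) = -24000)
1/(U + (3426 - ((F - 7816) - 6124))) = 1/(-24000 + (3426 - ((-8561 - 7816) - 6124))) = 1/(-24000 + (3426 - (-16377 - 6124))) = 1/(-24000 + (3426 - 1*(-22501))) = 1/(-24000 + (3426 + 22501)) = 1/(-24000 + 25927) = 1/1927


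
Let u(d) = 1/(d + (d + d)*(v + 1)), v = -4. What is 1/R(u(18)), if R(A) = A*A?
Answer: 8100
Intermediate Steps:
u(d) = -1/(5*d) (u(d) = 1/(d + (d + d)*(-4 + 1)) = 1/(d + (2*d)*(-3)) = 1/(d - 6*d) = 1/(-5*d) = -1/(5*d))
R(A) = A²
1/R(u(18)) = 1/((-⅕/18)²) = 1/((-⅕*1/18)²) = 1/((-1/90)²) = 1/(1/8100) = 8100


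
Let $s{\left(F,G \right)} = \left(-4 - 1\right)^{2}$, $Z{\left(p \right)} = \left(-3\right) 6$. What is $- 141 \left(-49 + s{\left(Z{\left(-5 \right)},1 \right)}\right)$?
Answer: $3384$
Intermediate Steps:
$Z{\left(p \right)} = -18$
$s{\left(F,G \right)} = 25$ ($s{\left(F,G \right)} = \left(-5\right)^{2} = 25$)
$- 141 \left(-49 + s{\left(Z{\left(-5 \right)},1 \right)}\right) = - 141 \left(-49 + 25\right) = \left(-141\right) \left(-24\right) = 3384$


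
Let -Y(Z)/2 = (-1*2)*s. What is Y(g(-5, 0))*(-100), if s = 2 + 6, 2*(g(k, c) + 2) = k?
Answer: -3200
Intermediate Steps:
g(k, c) = -2 + k/2
s = 8
Y(Z) = 32 (Y(Z) = -2*(-1*2)*8 = -(-4)*8 = -2*(-16) = 32)
Y(g(-5, 0))*(-100) = 32*(-100) = -3200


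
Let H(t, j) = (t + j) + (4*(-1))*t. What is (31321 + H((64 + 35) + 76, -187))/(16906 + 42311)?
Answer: 10203/19739 ≈ 0.51690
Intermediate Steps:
H(t, j) = j - 3*t (H(t, j) = (j + t) - 4*t = j - 3*t)
(31321 + H((64 + 35) + 76, -187))/(16906 + 42311) = (31321 + (-187 - 3*((64 + 35) + 76)))/(16906 + 42311) = (31321 + (-187 - 3*(99 + 76)))/59217 = (31321 + (-187 - 3*175))*(1/59217) = (31321 + (-187 - 525))*(1/59217) = (31321 - 712)*(1/59217) = 30609*(1/59217) = 10203/19739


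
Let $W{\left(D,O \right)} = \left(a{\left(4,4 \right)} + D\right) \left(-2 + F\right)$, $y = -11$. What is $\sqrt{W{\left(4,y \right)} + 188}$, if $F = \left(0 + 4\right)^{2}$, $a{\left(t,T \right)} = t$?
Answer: $10 \sqrt{3} \approx 17.32$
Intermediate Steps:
$F = 16$ ($F = 4^{2} = 16$)
$W{\left(D,O \right)} = 56 + 14 D$ ($W{\left(D,O \right)} = \left(4 + D\right) \left(-2 + 16\right) = \left(4 + D\right) 14 = 56 + 14 D$)
$\sqrt{W{\left(4,y \right)} + 188} = \sqrt{\left(56 + 14 \cdot 4\right) + 188} = \sqrt{\left(56 + 56\right) + 188} = \sqrt{112 + 188} = \sqrt{300} = 10 \sqrt{3}$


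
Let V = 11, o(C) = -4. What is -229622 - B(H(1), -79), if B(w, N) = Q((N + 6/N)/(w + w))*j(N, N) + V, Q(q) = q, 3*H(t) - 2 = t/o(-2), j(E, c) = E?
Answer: -1644913/7 ≈ -2.3499e+5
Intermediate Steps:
H(t) = 2/3 - t/12 (H(t) = 2/3 + (t/(-4))/3 = 2/3 + (t*(-1/4))/3 = 2/3 + (-t/4)/3 = 2/3 - t/12)
B(w, N) = 11 + N*(N + 6/N)/(2*w) (B(w, N) = ((N + 6/N)/(w + w))*N + 11 = ((N + 6/N)/((2*w)))*N + 11 = ((N + 6/N)*(1/(2*w)))*N + 11 = ((N + 6/N)/(2*w))*N + 11 = N*(N + 6/N)/(2*w) + 11 = 11 + N*(N + 6/N)/(2*w))
-229622 - B(H(1), -79) = -229622 - (6 + (-79)**2 + 22*(2/3 - 1/12*1))/(2*(2/3 - 1/12*1)) = -229622 - (6 + 6241 + 22*(2/3 - 1/12))/(2*(2/3 - 1/12)) = -229622 - (6 + 6241 + 22*(7/12))/(2*7/12) = -229622 - 12*(6 + 6241 + 77/6)/(2*7) = -229622 - 12*37559/(2*7*6) = -229622 - 1*37559/7 = -229622 - 37559/7 = -1644913/7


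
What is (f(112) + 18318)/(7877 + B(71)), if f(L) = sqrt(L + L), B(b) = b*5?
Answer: 3053/1372 + sqrt(14)/2058 ≈ 2.2270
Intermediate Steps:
B(b) = 5*b
f(L) = sqrt(2)*sqrt(L) (f(L) = sqrt(2*L) = sqrt(2)*sqrt(L))
(f(112) + 18318)/(7877 + B(71)) = (sqrt(2)*sqrt(112) + 18318)/(7877 + 5*71) = (sqrt(2)*(4*sqrt(7)) + 18318)/(7877 + 355) = (4*sqrt(14) + 18318)/8232 = (18318 + 4*sqrt(14))*(1/8232) = 3053/1372 + sqrt(14)/2058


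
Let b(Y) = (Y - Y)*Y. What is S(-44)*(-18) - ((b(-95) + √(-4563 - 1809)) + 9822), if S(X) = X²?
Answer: -44670 - 6*I*√177 ≈ -44670.0 - 79.825*I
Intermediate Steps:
b(Y) = 0 (b(Y) = 0*Y = 0)
S(-44)*(-18) - ((b(-95) + √(-4563 - 1809)) + 9822) = (-44)²*(-18) - ((0 + √(-4563 - 1809)) + 9822) = 1936*(-18) - ((0 + √(-6372)) + 9822) = -34848 - ((0 + 6*I*√177) + 9822) = -34848 - (6*I*√177 + 9822) = -34848 - (9822 + 6*I*√177) = -34848 + (-9822 - 6*I*√177) = -44670 - 6*I*√177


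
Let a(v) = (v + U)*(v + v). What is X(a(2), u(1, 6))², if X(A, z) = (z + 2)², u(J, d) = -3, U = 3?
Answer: 1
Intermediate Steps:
a(v) = 2*v*(3 + v) (a(v) = (v + 3)*(v + v) = (3 + v)*(2*v) = 2*v*(3 + v))
X(A, z) = (2 + z)²
X(a(2), u(1, 6))² = ((2 - 3)²)² = ((-1)²)² = 1² = 1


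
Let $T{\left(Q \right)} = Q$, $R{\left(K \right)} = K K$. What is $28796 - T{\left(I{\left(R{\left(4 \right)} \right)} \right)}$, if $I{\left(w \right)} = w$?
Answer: $28780$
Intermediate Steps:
$R{\left(K \right)} = K^{2}$
$28796 - T{\left(I{\left(R{\left(4 \right)} \right)} \right)} = 28796 - 4^{2} = 28796 - 16 = 28780$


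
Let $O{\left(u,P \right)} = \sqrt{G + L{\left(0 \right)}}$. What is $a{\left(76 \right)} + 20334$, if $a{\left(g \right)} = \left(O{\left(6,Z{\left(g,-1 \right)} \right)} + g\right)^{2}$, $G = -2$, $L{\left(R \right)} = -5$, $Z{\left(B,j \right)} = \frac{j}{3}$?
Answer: $26103 + 152 i \sqrt{7} \approx 26103.0 + 402.15 i$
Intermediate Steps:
$Z{\left(B,j \right)} = \frac{j}{3}$ ($Z{\left(B,j \right)} = j \frac{1}{3} = \frac{j}{3}$)
$O{\left(u,P \right)} = i \sqrt{7}$ ($O{\left(u,P \right)} = \sqrt{-2 - 5} = \sqrt{-7} = i \sqrt{7}$)
$a{\left(g \right)} = \left(g + i \sqrt{7}\right)^{2}$ ($a{\left(g \right)} = \left(i \sqrt{7} + g\right)^{2} = \left(g + i \sqrt{7}\right)^{2}$)
$a{\left(76 \right)} + 20334 = \left(76 + i \sqrt{7}\right)^{2} + 20334 = 20334 + \left(76 + i \sqrt{7}\right)^{2}$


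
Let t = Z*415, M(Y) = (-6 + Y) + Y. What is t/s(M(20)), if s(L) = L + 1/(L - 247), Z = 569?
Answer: 50296755/7241 ≈ 6946.1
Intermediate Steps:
M(Y) = -6 + 2*Y
t = 236135 (t = 569*415 = 236135)
s(L) = L + 1/(-247 + L)
t/s(M(20)) = 236135/(((1 + (-6 + 2*20)² - 247*(-6 + 2*20))/(-247 + (-6 + 2*20)))) = 236135/(((1 + (-6 + 40)² - 247*(-6 + 40))/(-247 + (-6 + 40)))) = 236135/(((1 + 34² - 247*34)/(-247 + 34))) = 236135/(((1 + 1156 - 8398)/(-213))) = 236135/((-1/213*(-7241))) = 236135/(7241/213) = 236135*(213/7241) = 50296755/7241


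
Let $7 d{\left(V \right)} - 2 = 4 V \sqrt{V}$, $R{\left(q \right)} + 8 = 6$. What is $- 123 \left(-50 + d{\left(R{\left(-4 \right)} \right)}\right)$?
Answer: $\frac{42804}{7} + \frac{984 i \sqrt{2}}{7} \approx 6114.9 + 198.8 i$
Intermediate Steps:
$R{\left(q \right)} = -2$ ($R{\left(q \right)} = -8 + 6 = -2$)
$d{\left(V \right)} = \frac{2}{7} + \frac{4 V^{\frac{3}{2}}}{7}$ ($d{\left(V \right)} = \frac{2}{7} + \frac{4 V \sqrt{V}}{7} = \frac{2}{7} + \frac{4 V^{\frac{3}{2}}}{7}$)
$- 123 \left(-50 + d{\left(R{\left(-4 \right)} \right)}\right) = - 123 \left(-50 + \left(\frac{2}{7} + \frac{4 \left(-2\right)^{\frac{3}{2}}}{7}\right)\right) = - 123 \left(-50 + \left(\frac{2}{7} + \frac{4 \left(- 2 i \sqrt{2}\right)}{7}\right)\right) = - 123 \left(-50 + \left(\frac{2}{7} - \frac{8 i \sqrt{2}}{7}\right)\right) = - 123 \left(- \frac{348}{7} - \frac{8 i \sqrt{2}}{7}\right) = \frac{42804}{7} + \frac{984 i \sqrt{2}}{7}$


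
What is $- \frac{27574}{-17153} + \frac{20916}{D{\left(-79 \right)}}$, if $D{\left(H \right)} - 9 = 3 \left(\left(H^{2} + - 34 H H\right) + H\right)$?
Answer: $\frac{327144290}{207883261} \approx 1.5737$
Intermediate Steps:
$D{\left(H \right)} = 9 - 99 H^{2} + 3 H$ ($D{\left(H \right)} = 9 + 3 \left(\left(H^{2} + - 34 H H\right) + H\right) = 9 + 3 \left(\left(H^{2} - 34 H^{2}\right) + H\right) = 9 + 3 \left(- 33 H^{2} + H\right) = 9 + 3 \left(H - 33 H^{2}\right) = 9 - \left(- 3 H + 99 H^{2}\right) = 9 - 99 H^{2} + 3 H$)
$- \frac{27574}{-17153} + \frac{20916}{D{\left(-79 \right)}} = - \frac{27574}{-17153} + \frac{20916}{9 - 99 \left(-79\right)^{2} + 3 \left(-79\right)} = \left(-27574\right) \left(- \frac{1}{17153}\right) + \frac{20916}{9 - 617859 - 237} = \frac{1622}{1009} + \frac{20916}{9 - 617859 - 237} = \frac{1622}{1009} + \frac{20916}{-618087} = \frac{1622}{1009} + 20916 \left(- \frac{1}{618087}\right) = \frac{1622}{1009} - \frac{6972}{206029} = \frac{327144290}{207883261}$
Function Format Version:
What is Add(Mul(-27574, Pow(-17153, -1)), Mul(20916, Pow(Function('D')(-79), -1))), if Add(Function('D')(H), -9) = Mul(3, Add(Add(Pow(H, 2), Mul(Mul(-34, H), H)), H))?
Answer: Rational(327144290, 207883261) ≈ 1.5737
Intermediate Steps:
Function('D')(H) = Add(9, Mul(-99, Pow(H, 2)), Mul(3, H)) (Function('D')(H) = Add(9, Mul(3, Add(Add(Pow(H, 2), Mul(Mul(-34, H), H)), H))) = Add(9, Mul(3, Add(Add(Pow(H, 2), Mul(-34, Pow(H, 2))), H))) = Add(9, Mul(3, Add(Mul(-33, Pow(H, 2)), H))) = Add(9, Mul(3, Add(H, Mul(-33, Pow(H, 2))))) = Add(9, Add(Mul(-99, Pow(H, 2)), Mul(3, H))) = Add(9, Mul(-99, Pow(H, 2)), Mul(3, H)))
Add(Mul(-27574, Pow(-17153, -1)), Mul(20916, Pow(Function('D')(-79), -1))) = Add(Mul(-27574, Pow(-17153, -1)), Mul(20916, Pow(Add(9, Mul(-99, Pow(-79, 2)), Mul(3, -79)), -1))) = Add(Mul(-27574, Rational(-1, 17153)), Mul(20916, Pow(Add(9, Mul(-99, 6241), -237), -1))) = Add(Rational(1622, 1009), Mul(20916, Pow(Add(9, -617859, -237), -1))) = Add(Rational(1622, 1009), Mul(20916, Pow(-618087, -1))) = Add(Rational(1622, 1009), Mul(20916, Rational(-1, 618087))) = Add(Rational(1622, 1009), Rational(-6972, 206029)) = Rational(327144290, 207883261)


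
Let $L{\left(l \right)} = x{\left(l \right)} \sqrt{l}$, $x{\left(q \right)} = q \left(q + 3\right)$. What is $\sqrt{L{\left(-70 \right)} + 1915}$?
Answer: $\sqrt{1915 + 4690 i \sqrt{70}} \approx 143.53 + 136.7 i$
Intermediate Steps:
$x{\left(q \right)} = q \left(3 + q\right)$
$L{\left(l \right)} = l^{\frac{3}{2}} \left(3 + l\right)$ ($L{\left(l \right)} = l \left(3 + l\right) \sqrt{l} = l^{\frac{3}{2}} \left(3 + l\right)$)
$\sqrt{L{\left(-70 \right)} + 1915} = \sqrt{\left(-70\right)^{\frac{3}{2}} \left(3 - 70\right) + 1915} = \sqrt{- 70 i \sqrt{70} \left(-67\right) + 1915} = \sqrt{4690 i \sqrt{70} + 1915} = \sqrt{1915 + 4690 i \sqrt{70}}$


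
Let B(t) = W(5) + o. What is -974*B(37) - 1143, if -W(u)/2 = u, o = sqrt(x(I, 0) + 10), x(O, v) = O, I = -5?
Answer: 8597 - 974*sqrt(5) ≈ 6419.1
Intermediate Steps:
o = sqrt(5) (o = sqrt(-5 + 10) = sqrt(5) ≈ 2.2361)
W(u) = -2*u
B(t) = -10 + sqrt(5) (B(t) = -2*5 + sqrt(5) = -10 + sqrt(5))
-974*B(37) - 1143 = -974*(-10 + sqrt(5)) - 1143 = (9740 - 974*sqrt(5)) - 1143 = 8597 - 974*sqrt(5)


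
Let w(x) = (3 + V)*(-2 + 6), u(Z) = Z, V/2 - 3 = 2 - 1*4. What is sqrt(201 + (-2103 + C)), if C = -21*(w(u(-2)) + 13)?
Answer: I*sqrt(2595) ≈ 50.941*I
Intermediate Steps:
V = 2 (V = 6 + 2*(2 - 1*4) = 6 + 2*(2 - 4) = 6 + 2*(-2) = 6 - 4 = 2)
w(x) = 20 (w(x) = (3 + 2)*(-2 + 6) = 5*4 = 20)
C = -693 (C = -21*(20 + 13) = -21*33 = -693)
sqrt(201 + (-2103 + C)) = sqrt(201 + (-2103 - 693)) = sqrt(201 - 2796) = sqrt(-2595) = I*sqrt(2595)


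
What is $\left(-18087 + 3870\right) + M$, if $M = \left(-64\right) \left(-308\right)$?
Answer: $5495$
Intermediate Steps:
$M = 19712$
$\left(-18087 + 3870\right) + M = \left(-18087 + 3870\right) + 19712 = -14217 + 19712 = 5495$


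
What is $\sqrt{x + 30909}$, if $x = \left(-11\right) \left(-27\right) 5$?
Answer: $\sqrt{32394} \approx 179.98$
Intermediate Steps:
$x = 1485$ ($x = 297 \cdot 5 = 1485$)
$\sqrt{x + 30909} = \sqrt{1485 + 30909} = \sqrt{32394}$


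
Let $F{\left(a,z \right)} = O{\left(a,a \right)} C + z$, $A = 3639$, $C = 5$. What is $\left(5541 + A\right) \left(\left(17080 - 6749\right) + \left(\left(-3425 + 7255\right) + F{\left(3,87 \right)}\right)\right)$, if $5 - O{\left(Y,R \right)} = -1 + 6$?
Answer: $130796640$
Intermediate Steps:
$O{\left(Y,R \right)} = 0$ ($O{\left(Y,R \right)} = 5 - \left(-1 + 6\right) = 5 - 5 = 0$)
$F{\left(a,z \right)} = z$ ($F{\left(a,z \right)} = 0 \cdot 5 + z = 0 + z = z$)
$\left(5541 + A\right) \left(\left(17080 - 6749\right) + \left(\left(-3425 + 7255\right) + F{\left(3,87 \right)}\right)\right) = \left(5541 + 3639\right) \left(\left(17080 - 6749\right) + \left(\left(-3425 + 7255\right) + 87\right)\right) = 9180 \left(\left(17080 - 6749\right) + \left(3830 + 87\right)\right) = 9180 \left(10331 + 3917\right) = 9180 \cdot 14248 = 130796640$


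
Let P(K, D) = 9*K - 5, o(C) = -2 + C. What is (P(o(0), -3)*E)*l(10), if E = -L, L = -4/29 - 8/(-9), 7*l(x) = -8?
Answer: -5152/261 ≈ -19.739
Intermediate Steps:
l(x) = -8/7 (l(x) = (⅐)*(-8) = -8/7)
L = 196/261 (L = -4*1/29 - 8*(-⅑) = -4/29 + 8/9 = 196/261 ≈ 0.75096)
E = -196/261 (E = -1*196/261 = -196/261 ≈ -0.75096)
P(K, D) = -5 + 9*K
(P(o(0), -3)*E)*l(10) = ((-5 + 9*(-2 + 0))*(-196/261))*(-8/7) = ((-5 + 9*(-2))*(-196/261))*(-8/7) = ((-5 - 18)*(-196/261))*(-8/7) = -23*(-196/261)*(-8/7) = (4508/261)*(-8/7) = -5152/261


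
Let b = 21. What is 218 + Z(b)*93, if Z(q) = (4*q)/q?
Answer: 590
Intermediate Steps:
Z(q) = 4
218 + Z(b)*93 = 218 + 4*93 = 218 + 372 = 590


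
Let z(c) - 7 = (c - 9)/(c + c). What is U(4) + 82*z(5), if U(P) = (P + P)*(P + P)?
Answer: 3026/5 ≈ 605.20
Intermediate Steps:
z(c) = 7 + (-9 + c)/(2*c) (z(c) = 7 + (c - 9)/(c + c) = 7 + (-9 + c)/((2*c)) = 7 + (-9 + c)*(1/(2*c)) = 7 + (-9 + c)/(2*c))
U(P) = 4*P**2 (U(P) = (2*P)*(2*P) = 4*P**2)
U(4) + 82*z(5) = 4*4**2 + 82*((3/2)*(-3 + 5*5)/5) = 4*16 + 82*((3/2)*(1/5)*(-3 + 25)) = 64 + 82*((3/2)*(1/5)*22) = 64 + 82*(33/5) = 64 + 2706/5 = 3026/5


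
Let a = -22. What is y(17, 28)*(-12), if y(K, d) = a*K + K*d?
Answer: -1224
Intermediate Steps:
y(K, d) = -22*K + K*d
y(17, 28)*(-12) = (17*(-22 + 28))*(-12) = (17*6)*(-12) = 102*(-12) = -1224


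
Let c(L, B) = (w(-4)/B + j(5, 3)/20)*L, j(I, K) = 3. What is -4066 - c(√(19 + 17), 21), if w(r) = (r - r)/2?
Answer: -40669/10 ≈ -4066.9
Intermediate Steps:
w(r) = 0 (w(r) = 0*(½) = 0)
c(L, B) = 3*L/20 (c(L, B) = (0/B + 3/20)*L = (0 + 3*(1/20))*L = (0 + 3/20)*L = 3*L/20)
-4066 - c(√(19 + 17), 21) = -4066 - 3*√(19 + 17)/20 = -4066 - 3*√36/20 = -4066 - 3*6/20 = -4066 - 1*9/10 = -4066 - 9/10 = -40669/10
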